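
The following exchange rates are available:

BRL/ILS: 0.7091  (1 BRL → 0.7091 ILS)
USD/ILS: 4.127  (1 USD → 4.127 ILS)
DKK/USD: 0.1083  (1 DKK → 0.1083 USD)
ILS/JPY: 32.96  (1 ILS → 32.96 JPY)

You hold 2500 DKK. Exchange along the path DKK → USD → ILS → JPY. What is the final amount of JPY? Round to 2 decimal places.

36829.02

2500 DKK × 0.1083 = 270.75 USD
270.75 USD × 4.127 = 1117.38525 ILS
1117.38525 ILS × 32.96 = 36829.01784 JPY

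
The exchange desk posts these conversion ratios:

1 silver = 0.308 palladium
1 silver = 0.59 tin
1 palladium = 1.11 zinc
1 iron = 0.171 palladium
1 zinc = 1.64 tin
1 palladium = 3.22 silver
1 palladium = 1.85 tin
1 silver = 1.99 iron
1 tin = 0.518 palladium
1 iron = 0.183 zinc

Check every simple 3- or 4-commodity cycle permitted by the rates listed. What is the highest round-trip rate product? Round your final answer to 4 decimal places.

iron→palladium→silver→iron: 0.171 × 3.22 × 1.99 = 1.09573
silver→tin→palladium→silver: 0.59 × 0.518 × 3.22 = 0.98410
zinc→tin→palladium→zinc: 1.64 × 0.518 × 1.11 = 0.94297
Maximum is iron→palladium→silver→iron at 1.0957; arbitrage exists.

1.0957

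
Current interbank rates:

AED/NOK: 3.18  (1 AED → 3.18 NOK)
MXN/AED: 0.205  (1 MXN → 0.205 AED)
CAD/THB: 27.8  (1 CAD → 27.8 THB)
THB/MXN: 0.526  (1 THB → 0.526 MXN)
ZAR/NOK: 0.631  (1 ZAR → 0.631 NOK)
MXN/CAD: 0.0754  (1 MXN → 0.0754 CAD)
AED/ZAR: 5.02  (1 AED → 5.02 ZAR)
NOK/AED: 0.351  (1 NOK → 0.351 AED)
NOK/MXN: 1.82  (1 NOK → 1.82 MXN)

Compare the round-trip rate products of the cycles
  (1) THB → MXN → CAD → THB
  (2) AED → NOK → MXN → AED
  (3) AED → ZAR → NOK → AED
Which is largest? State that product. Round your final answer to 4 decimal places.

1.1865

(1) 0.526 × 0.0754 × 27.8 = 1.10256
(2) 3.18 × 1.82 × 0.205 = 1.18646
(3) 5.02 × 0.631 × 0.351 = 1.11183
Highest is cycle (2) at 1.1865 (>1, arbitrage).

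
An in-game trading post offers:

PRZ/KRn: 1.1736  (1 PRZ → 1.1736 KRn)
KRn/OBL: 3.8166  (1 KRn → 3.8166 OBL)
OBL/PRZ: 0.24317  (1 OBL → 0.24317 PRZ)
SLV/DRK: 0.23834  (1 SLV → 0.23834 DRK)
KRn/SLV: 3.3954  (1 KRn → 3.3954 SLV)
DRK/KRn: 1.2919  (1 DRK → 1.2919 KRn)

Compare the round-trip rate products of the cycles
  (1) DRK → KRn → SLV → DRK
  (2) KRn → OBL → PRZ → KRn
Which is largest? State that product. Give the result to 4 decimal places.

1.0892

(1) 1.2919 × 3.3954 × 0.23834 = 1.04548
(2) 3.8166 × 0.24317 × 1.1736 = 1.08920
Highest is cycle (2) at 1.0892 (>1, arbitrage).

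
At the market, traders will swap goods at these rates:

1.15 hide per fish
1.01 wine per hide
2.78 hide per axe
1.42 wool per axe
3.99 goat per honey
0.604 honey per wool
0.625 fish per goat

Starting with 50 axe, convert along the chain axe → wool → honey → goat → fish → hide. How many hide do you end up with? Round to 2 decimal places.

50 axe × 1.42 = 71 wool
71 wool × 0.604 = 42.884 honey
42.884 honey × 3.99 = 171.10716 goat
171.10716 goat × 0.625 = 106.941975 fish
106.941975 fish × 1.15 = 122.98327125 hide

122.98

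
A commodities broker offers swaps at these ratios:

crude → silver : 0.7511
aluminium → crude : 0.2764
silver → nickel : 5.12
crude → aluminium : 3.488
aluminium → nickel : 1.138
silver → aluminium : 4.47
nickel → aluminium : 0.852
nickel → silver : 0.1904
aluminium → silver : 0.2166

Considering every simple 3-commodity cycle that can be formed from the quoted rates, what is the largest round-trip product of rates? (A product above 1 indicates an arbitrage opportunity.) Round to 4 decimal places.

aluminium→nickel→silver→aluminium: 1.138 × 0.1904 × 4.47 = 0.96854
aluminium→silver→nickel→aluminium: 0.2166 × 5.12 × 0.852 = 0.94486
aluminium→crude→silver→aluminium: 0.2764 × 0.7511 × 4.47 = 0.92799
Maximum is aluminium→nickel→silver→aluminium at 0.9685; no arbitrage — every cycle loses value.

0.9685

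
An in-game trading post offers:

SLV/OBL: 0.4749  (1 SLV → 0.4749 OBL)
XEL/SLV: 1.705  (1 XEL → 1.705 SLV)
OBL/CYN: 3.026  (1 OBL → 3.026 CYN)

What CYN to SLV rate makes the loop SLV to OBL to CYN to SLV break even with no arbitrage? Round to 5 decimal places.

0.69587

Known legs of the cycle: 0.4749 × 3.026 = 1.4370474
For no arbitrage the full-cycle product must be 1, so the missing rate is 1 / 1.4370474 ≈ 0.6958713.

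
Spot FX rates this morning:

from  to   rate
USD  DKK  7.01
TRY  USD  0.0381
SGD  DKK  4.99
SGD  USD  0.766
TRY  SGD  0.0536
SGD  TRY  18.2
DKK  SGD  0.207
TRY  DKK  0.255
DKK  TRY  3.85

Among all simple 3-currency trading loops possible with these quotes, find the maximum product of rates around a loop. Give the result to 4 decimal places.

1.1115

USD→DKK→SGD→USD: 7.01 × 0.207 × 0.766 = 1.11152
TRY→SGD→DKK→TRY: 0.0536 × 4.99 × 3.85 = 1.02974
TRY→USD→DKK→TRY: 0.0381 × 7.01 × 3.85 = 1.02826
TRY→DKK→SGD→TRY: 0.255 × 0.207 × 18.2 = 0.96069
Maximum is USD→DKK→SGD→USD at 1.1115; arbitrage exists.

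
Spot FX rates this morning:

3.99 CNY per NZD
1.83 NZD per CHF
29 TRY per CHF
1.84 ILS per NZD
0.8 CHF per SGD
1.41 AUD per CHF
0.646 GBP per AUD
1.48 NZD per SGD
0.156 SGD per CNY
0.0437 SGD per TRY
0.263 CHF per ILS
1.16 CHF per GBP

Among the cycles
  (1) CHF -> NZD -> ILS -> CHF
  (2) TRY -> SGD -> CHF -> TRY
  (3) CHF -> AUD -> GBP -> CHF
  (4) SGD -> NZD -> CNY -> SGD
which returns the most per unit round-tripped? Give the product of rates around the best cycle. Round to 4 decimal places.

1.0566

(1) 1.83 × 1.84 × 0.263 = 0.88557
(2) 0.0437 × 0.8 × 29 = 1.01384
(3) 1.41 × 0.646 × 1.16 = 1.05660
(4) 1.48 × 3.99 × 0.156 = 0.92121
Highest is cycle (3) at 1.0566 (>1, arbitrage).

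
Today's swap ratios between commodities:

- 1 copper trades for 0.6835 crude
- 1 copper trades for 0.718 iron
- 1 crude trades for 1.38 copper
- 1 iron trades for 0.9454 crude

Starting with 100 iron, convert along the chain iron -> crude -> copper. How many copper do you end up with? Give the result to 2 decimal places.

100 iron × 0.9454 = 94.54 crude
94.54 crude × 1.38 = 130.4652 copper

130.47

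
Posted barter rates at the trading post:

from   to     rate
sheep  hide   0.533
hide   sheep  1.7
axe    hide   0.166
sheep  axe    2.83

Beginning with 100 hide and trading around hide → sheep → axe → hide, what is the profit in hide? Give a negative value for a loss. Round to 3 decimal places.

100 hide × 1.7 = 170 sheep
170 sheep × 2.83 = 481.1 axe
481.1 axe × 0.166 = 79.8626 hide
Net change: 79.8626 − 100 = -20.1374 hide

-20.137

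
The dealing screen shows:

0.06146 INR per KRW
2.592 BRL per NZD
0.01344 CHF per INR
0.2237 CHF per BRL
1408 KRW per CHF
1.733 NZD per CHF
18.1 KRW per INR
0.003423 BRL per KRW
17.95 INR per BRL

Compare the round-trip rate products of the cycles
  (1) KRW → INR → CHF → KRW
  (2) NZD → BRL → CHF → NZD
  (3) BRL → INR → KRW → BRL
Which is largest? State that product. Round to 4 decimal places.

1.1630

(1) 0.06146 × 0.01344 × 1408 = 1.16304
(2) 2.592 × 0.2237 × 1.733 = 1.00485
(3) 17.95 × 18.1 × 0.003423 = 1.11212
Highest is cycle (1) at 1.1630 (>1, arbitrage).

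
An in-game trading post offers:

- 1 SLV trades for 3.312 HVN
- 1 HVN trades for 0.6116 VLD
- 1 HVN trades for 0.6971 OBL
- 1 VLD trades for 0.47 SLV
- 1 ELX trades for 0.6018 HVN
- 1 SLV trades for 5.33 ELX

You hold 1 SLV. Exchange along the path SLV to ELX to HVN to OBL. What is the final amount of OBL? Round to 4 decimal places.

1 SLV × 5.33 = 5.33 ELX
5.33 ELX × 0.6018 = 3.207594 HVN
3.207594 HVN × 0.6971 = 2.2360137774 OBL

2.2360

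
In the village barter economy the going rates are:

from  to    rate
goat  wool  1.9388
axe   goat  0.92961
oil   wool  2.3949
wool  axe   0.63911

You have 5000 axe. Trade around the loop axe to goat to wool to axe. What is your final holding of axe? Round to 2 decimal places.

5759.43

5000 axe × 0.92961 = 4648.05 goat
4648.05 goat × 1.9388 = 9011.63934 wool
9011.63934 wool × 0.63911 = 5759.4288185874 axe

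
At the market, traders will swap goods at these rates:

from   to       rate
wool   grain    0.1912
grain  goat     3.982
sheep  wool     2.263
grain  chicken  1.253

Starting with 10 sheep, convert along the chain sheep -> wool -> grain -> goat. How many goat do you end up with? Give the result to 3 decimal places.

17.230

10 sheep × 2.263 = 22.63 wool
22.63 wool × 0.1912 = 4.326856 grain
4.326856 grain × 3.982 = 17.229540592 goat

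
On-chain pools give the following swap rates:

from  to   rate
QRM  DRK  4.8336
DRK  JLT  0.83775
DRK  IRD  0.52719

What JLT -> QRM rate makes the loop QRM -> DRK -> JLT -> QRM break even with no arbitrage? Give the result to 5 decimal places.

Known legs of the cycle: 4.8336 × 0.83775 = 4.0493484
For no arbitrage the full-cycle product must be 1, so the missing rate is 1 / 4.0493484 ≈ 0.2469533.

0.24695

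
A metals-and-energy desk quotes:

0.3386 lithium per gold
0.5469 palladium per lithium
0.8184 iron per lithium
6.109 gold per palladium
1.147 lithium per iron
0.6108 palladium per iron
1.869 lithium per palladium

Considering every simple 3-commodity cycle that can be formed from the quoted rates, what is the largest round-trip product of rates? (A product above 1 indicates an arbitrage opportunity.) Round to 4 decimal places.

1.1313

gold→lithium→palladium→gold: 0.3386 × 0.5469 × 6.109 = 1.13127
palladium→lithium→iron→palladium: 1.869 × 0.8184 × 0.6108 = 0.93427
Maximum is gold→lithium→palladium→gold at 1.1313; arbitrage exists.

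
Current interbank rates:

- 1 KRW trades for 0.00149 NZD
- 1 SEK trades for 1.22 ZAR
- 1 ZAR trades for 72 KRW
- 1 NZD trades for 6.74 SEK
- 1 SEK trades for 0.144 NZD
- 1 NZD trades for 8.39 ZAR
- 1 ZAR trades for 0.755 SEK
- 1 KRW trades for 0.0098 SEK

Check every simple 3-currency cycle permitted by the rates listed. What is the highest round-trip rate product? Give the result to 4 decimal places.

ZAR→SEK→NZD→ZAR: 0.755 × 0.144 × 8.39 = 0.91216
ZAR→KRW→NZD→ZAR: 72 × 0.00149 × 8.39 = 0.90008
ZAR→KRW→SEK→ZAR: 72 × 0.0098 × 1.22 = 0.86083
Maximum is ZAR→SEK→NZD→ZAR at 0.9122; no arbitrage — every cycle loses value.

0.9122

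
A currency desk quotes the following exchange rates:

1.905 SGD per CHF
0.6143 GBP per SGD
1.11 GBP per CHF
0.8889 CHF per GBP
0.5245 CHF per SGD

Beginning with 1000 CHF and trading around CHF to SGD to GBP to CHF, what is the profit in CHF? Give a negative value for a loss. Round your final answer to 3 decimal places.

40.228

1000 CHF × 1.905 = 1905 SGD
1905 SGD × 0.6143 = 1170.2415 GBP
1170.2415 GBP × 0.8889 = 1040.22766935 CHF
Net change: 1040.22766935 − 1000 = 40.22766935 CHF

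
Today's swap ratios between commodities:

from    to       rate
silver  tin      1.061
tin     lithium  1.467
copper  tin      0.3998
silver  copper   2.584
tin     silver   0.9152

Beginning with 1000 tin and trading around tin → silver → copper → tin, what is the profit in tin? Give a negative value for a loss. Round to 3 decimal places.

-54.522

1000 tin × 0.9152 = 915.2 silver
915.2 silver × 2.584 = 2364.8768 copper
2364.8768 copper × 0.3998 = 945.47774464 tin
Net change: 945.47774464 − 1000 = -54.52225536 tin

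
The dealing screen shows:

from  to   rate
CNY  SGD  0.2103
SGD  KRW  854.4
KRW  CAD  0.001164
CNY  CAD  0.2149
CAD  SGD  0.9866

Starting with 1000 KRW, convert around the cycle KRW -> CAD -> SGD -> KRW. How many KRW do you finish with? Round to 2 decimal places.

981.20

1000 KRW × 0.001164 = 1.164 CAD
1.164 CAD × 0.9866 = 1.1484024 SGD
1.1484024 SGD × 854.4 = 981.19501056 KRW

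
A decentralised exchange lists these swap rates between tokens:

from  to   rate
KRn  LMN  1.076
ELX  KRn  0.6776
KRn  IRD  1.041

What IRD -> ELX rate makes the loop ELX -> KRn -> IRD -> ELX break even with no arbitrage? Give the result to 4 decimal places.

1.4177

Known legs of the cycle: 0.6776 × 1.041 = 0.7053816
For no arbitrage the full-cycle product must be 1, so the missing rate is 1 / 0.7053816 ≈ 1.417672.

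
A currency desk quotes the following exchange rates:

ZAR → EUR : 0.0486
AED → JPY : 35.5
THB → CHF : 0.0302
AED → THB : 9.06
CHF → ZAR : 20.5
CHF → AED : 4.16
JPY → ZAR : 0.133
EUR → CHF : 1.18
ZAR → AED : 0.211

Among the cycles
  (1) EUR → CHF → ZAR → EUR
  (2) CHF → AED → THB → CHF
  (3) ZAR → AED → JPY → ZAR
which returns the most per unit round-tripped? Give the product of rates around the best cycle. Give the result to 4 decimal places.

(1) 1.18 × 20.5 × 0.0486 = 1.17563
(2) 4.16 × 9.06 × 0.0302 = 1.13823
(3) 0.211 × 35.5 × 0.133 = 0.99624
Highest is cycle (1) at 1.1756 (>1, arbitrage).

1.1756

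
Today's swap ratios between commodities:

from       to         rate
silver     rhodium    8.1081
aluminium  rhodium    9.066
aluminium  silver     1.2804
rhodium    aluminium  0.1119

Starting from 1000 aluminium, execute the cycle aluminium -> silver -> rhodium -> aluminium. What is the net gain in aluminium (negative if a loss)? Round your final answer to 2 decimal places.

1000 aluminium × 1.2804 = 1280.4 silver
1280.4 silver × 8.1081 = 10381.61124 rhodium
10381.61124 rhodium × 0.1119 = 1161.702297756 aluminium
Net change: 1161.702297756 − 1000 = 161.702297756 aluminium

161.70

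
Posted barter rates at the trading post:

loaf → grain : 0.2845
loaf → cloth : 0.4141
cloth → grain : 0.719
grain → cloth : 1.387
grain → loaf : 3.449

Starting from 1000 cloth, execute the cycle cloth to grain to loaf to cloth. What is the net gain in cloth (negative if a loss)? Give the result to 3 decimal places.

1000 cloth × 0.719 = 719 grain
719 grain × 3.449 = 2479.831 loaf
2479.831 loaf × 0.4141 = 1026.8980171 cloth
Net change: 1026.8980171 − 1000 = 26.8980171 cloth

26.898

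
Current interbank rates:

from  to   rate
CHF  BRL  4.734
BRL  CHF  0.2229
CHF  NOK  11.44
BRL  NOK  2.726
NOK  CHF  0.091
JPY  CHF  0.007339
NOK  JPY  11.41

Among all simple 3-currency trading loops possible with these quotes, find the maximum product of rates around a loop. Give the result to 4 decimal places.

1.1743

NOK→CHF→BRL→NOK: 0.091 × 4.734 × 2.726 = 1.17434
NOK→JPY→CHF→NOK: 11.41 × 0.007339 × 11.44 = 0.95796
Maximum is NOK→CHF→BRL→NOK at 1.1743; arbitrage exists.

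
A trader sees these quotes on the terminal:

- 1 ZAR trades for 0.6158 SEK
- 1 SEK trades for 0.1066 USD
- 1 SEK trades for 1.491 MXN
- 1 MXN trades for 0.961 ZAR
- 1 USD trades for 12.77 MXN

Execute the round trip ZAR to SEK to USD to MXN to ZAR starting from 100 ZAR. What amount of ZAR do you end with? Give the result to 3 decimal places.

80.558

100 ZAR × 0.6158 = 61.58 SEK
61.58 SEK × 0.1066 = 6.564428 USD
6.564428 USD × 12.77 = 83.82774556 MXN
83.82774556 MXN × 0.961 = 80.55846348316 ZAR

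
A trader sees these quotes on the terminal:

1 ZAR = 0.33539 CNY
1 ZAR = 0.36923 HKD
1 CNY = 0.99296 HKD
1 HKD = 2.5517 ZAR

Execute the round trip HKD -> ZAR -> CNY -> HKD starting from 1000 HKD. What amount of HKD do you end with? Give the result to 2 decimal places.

849.79

1000 HKD × 2.5517 = 2551.7 ZAR
2551.7 ZAR × 0.33539 = 855.814663 CNY
855.814663 CNY × 0.99296 = 849.78972777248 HKD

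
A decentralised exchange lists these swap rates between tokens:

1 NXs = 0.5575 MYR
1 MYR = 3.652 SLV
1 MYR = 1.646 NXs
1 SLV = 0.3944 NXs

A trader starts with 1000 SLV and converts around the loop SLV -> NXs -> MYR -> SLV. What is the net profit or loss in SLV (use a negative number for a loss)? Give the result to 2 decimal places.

-197.01

1000 SLV × 0.3944 = 394.4 NXs
394.4 NXs × 0.5575 = 219.878 MYR
219.878 MYR × 3.652 = 802.994456 SLV
Net change: 802.994456 − 1000 = -197.005544 SLV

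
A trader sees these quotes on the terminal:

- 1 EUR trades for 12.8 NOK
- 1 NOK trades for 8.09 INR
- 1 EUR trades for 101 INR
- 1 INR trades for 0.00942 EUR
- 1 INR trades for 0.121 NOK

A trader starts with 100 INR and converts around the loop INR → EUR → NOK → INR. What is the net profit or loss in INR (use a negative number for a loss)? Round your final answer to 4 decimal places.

100 INR × 0.00942 = 0.942 EUR
0.942 EUR × 12.8 = 12.0576 NOK
12.0576 NOK × 8.09 = 97.545984 INR
Net change: 97.545984 − 100 = -2.454016 INR

-2.4540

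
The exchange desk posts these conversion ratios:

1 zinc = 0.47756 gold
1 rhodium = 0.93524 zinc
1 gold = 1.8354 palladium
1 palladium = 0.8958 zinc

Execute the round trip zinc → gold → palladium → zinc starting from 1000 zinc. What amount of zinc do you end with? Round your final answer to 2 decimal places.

785.18

1000 zinc × 0.47756 = 477.56 gold
477.56 gold × 1.8354 = 876.513624 palladium
876.513624 palladium × 0.8958 = 785.1809043792 zinc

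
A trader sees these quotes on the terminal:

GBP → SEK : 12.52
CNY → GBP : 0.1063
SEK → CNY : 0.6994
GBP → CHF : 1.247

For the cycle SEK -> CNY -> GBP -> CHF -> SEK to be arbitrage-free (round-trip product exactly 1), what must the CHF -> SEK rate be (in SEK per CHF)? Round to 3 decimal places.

Known legs of the cycle: 0.6994 × 0.1063 × 1.247 = 0.09270973634
For no arbitrage the full-cycle product must be 1, so the missing rate is 1 / 0.09270973634 ≈ 10.78635.

10.786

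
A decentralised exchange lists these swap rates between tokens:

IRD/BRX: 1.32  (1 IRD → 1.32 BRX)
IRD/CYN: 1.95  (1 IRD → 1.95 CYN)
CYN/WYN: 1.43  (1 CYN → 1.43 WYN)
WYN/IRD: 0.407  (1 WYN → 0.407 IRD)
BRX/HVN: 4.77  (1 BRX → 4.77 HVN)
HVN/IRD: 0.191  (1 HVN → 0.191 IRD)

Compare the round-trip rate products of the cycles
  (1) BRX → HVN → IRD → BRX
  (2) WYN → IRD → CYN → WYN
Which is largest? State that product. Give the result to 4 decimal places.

1.2026

(1) 4.77 × 0.191 × 1.32 = 1.20261
(2) 0.407 × 1.95 × 1.43 = 1.13492
Highest is cycle (1) at 1.2026 (>1, arbitrage).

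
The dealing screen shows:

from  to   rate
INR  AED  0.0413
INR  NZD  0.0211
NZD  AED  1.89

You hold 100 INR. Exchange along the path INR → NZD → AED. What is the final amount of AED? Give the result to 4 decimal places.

100 INR × 0.0211 = 2.11 NZD
2.11 NZD × 1.89 = 3.9879 AED

3.9879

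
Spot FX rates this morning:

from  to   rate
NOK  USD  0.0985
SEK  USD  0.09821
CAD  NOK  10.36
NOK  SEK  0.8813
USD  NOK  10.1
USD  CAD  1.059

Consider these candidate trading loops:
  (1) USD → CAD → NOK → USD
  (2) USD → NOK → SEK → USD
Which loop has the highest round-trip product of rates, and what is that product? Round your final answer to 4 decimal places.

(1) 1.059 × 10.36 × 0.0985 = 1.08067
(2) 10.1 × 0.8813 × 0.09821 = 0.87418
Highest is cycle (1) at 1.0807 (>1, arbitrage).

1.0807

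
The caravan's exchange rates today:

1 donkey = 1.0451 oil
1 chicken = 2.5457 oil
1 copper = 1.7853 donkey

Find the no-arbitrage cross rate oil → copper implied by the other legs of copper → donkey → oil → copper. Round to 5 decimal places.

0.53596

Known legs of the cycle: 1.7853 × 1.0451 = 1.86581703
For no arbitrage the full-cycle product must be 1, so the missing rate is 1 / 1.86581703 ≈ 0.5359582.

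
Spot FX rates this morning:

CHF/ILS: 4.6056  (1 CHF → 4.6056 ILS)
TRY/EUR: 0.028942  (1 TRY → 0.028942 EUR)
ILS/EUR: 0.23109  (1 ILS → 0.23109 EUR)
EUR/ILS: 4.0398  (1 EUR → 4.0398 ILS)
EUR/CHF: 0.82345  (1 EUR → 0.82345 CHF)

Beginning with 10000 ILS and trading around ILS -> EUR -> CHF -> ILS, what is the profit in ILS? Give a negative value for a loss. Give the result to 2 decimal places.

-1235.95

10000 ILS × 0.23109 = 2310.9 EUR
2310.9 EUR × 0.82345 = 1902.910605 CHF
1902.910605 CHF × 4.6056 = 8764.045082388 ILS
Net change: 8764.045082388 − 10000 = -1235.954917612 ILS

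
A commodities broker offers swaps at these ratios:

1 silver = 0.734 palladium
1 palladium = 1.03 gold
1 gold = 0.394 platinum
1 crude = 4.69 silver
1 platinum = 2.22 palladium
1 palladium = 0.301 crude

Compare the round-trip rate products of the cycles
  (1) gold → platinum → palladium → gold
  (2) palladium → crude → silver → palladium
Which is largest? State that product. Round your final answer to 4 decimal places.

(1) 0.394 × 2.22 × 1.03 = 0.90092
(2) 0.301 × 4.69 × 0.734 = 1.03618
Highest is cycle (2) at 1.0362 (>1, arbitrage).

1.0362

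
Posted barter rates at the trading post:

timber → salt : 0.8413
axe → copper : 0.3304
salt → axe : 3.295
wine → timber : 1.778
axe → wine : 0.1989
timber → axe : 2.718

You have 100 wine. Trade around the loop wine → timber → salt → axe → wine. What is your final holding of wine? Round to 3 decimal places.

98.033

100 wine × 1.778 = 177.8 timber
177.8 timber × 0.8413 = 149.58314 salt
149.58314 salt × 3.295 = 492.8764463 axe
492.8764463 axe × 0.1989 = 98.03312516907 wine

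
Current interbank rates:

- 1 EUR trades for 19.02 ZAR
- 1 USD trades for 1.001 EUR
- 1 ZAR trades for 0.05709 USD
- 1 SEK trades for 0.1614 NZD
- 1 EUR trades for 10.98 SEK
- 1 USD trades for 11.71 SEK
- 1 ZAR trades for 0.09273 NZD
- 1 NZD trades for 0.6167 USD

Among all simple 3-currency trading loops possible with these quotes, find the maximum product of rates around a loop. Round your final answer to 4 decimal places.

1.1656

NZD→USD→SEK→NZD: 0.6167 × 11.71 × 0.1614 = 1.16556
EUR→ZAR→USD→EUR: 19.02 × 0.05709 × 1.001 = 1.08694
Maximum is NZD→USD→SEK→NZD at 1.1656; arbitrage exists.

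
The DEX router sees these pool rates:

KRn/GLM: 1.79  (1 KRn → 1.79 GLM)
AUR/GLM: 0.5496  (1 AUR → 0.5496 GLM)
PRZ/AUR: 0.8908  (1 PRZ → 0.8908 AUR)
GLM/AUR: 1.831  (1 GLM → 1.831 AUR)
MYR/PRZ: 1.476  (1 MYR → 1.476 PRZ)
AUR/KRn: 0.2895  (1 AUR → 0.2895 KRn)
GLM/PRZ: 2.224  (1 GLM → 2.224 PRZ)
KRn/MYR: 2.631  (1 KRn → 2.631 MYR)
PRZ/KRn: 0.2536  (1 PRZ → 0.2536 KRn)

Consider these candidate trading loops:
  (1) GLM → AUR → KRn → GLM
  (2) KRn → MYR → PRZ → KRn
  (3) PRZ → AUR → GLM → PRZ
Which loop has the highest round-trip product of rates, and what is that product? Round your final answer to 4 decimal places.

(1) 1.831 × 0.2895 × 1.79 = 0.94883
(2) 2.631 × 1.476 × 0.2536 = 0.98482
(3) 0.8908 × 0.5496 × 2.224 = 1.08883
Highest is cycle (3) at 1.0888 (>1, arbitrage).

1.0888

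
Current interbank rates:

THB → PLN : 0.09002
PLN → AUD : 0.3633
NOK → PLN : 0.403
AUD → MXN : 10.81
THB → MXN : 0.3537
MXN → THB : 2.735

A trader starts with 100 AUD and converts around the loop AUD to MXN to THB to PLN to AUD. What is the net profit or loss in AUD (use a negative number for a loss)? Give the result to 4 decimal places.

100 AUD × 10.81 = 1081 MXN
1081 MXN × 2.735 = 2956.535 THB
2956.535 THB × 0.09002 = 266.1472807 PLN
266.1472807 PLN × 0.3633 = 96.69130707831 AUD
Net change: 96.69130707831 − 100 = -3.30869292169 AUD

-3.3087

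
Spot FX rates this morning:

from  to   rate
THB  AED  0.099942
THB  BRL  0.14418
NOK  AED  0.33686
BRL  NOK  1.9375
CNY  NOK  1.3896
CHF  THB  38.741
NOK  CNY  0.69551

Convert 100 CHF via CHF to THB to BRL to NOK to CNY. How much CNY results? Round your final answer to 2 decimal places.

752.70

100 CHF × 38.741 = 3874.1 THB
3874.1 THB × 0.14418 = 558.567738 BRL
558.567738 BRL × 1.9375 = 1082.224992375 NOK
1082.224992375 NOK × 0.69551 = 752.69830444673625 CNY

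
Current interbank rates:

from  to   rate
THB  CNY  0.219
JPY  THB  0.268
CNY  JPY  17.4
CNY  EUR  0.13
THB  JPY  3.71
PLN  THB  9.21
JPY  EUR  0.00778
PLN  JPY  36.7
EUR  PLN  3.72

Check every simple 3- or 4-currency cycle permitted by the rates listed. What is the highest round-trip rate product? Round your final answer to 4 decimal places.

1.0622

EUR→PLN→JPY→EUR: 3.72 × 36.7 × 0.00778 = 1.06216
CNY→JPY→THB→CNY: 17.4 × 0.268 × 0.219 = 1.02124
EUR→PLN→THB→JPY→EUR: 3.72 × 9.21 × 3.71 × 0.00778 = 0.98891
CNY→EUR→PLN→THB→CNY: 0.13 × 3.72 × 9.21 × 0.219 = 0.97542
Maximum is EUR→PLN→JPY→EUR at 1.0622; arbitrage exists.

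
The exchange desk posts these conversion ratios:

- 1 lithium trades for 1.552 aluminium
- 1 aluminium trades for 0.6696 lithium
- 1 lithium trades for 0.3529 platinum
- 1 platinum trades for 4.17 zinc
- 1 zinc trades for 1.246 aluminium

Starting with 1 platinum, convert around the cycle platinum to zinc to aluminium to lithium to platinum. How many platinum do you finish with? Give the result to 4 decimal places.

1.2278

1 platinum × 4.17 = 4.17 zinc
4.17 zinc × 1.246 = 5.19582 aluminium
5.19582 aluminium × 0.6696 = 3.479121072 lithium
3.479121072 lithium × 0.3529 = 1.2277818263088 platinum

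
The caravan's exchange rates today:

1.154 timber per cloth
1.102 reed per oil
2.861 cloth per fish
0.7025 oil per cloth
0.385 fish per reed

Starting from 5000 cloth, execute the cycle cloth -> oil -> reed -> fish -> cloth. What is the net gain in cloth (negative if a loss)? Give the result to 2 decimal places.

5000 cloth × 0.7025 = 3512.5 oil
3512.5 oil × 1.102 = 3870.775 reed
3870.775 reed × 0.385 = 1490.248375 fish
1490.248375 fish × 2.861 = 4263.600600875 cloth
Net change: 4263.600600875 − 5000 = -736.399399125 cloth

-736.40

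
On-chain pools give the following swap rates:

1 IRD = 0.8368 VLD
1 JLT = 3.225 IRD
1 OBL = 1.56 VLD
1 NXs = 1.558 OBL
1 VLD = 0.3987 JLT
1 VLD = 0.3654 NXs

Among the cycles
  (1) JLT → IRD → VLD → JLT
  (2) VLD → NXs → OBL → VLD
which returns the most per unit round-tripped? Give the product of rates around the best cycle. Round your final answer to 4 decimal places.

(1) 3.225 × 0.8368 × 0.3987 = 1.07596
(2) 0.3654 × 1.558 × 1.56 = 0.88810
Highest is cycle (1) at 1.0760 (>1, arbitrage).

1.0760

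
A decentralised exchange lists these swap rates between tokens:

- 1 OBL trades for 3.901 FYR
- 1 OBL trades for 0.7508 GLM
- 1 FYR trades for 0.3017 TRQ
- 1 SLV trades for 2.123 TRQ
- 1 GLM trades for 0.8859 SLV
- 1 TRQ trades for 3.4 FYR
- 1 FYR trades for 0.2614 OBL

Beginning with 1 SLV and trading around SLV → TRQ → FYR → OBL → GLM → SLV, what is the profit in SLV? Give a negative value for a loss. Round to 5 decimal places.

0.25500

1 SLV × 2.123 = 2.123 TRQ
2.123 TRQ × 3.4 = 7.2182 FYR
7.2182 FYR × 0.2614 = 1.88683748 OBL
1.88683748 OBL × 0.7508 = 1.416637579984 GLM
1.416637579984 GLM × 0.8859 = 1.2549992321078256 SLV
Net change: 1.2549992321078256 − 1 = 0.2549992321078256 SLV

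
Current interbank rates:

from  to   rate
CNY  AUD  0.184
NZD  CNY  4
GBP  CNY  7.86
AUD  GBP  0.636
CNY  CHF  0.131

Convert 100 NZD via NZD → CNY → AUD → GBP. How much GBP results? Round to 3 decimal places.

100 NZD × 4 = 400 CNY
400 CNY × 0.184 = 73.6 AUD
73.6 AUD × 0.636 = 46.8096 GBP

46.810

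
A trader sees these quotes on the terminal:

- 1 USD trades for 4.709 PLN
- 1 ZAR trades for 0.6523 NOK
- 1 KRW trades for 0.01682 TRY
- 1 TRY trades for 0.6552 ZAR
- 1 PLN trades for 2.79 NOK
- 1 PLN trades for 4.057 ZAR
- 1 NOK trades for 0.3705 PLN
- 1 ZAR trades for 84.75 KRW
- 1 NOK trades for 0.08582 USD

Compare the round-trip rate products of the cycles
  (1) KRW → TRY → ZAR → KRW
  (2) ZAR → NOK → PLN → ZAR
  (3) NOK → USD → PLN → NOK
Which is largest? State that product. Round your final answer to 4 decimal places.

(1) 0.01682 × 0.6552 × 84.75 = 0.93398
(2) 0.6523 × 0.3705 × 4.057 = 0.98048
(3) 0.08582 × 4.709 × 2.79 = 1.12751
Highest is cycle (3) at 1.1275 (>1, arbitrage).

1.1275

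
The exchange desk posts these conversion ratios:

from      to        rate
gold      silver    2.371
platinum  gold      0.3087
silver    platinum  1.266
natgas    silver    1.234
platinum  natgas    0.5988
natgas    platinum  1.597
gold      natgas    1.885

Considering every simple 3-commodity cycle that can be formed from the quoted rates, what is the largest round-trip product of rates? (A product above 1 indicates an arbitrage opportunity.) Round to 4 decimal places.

natgas→silver→platinum→natgas: 1.234 × 1.266 × 0.5988 = 0.93547
natgas→platinum→gold→natgas: 1.597 × 0.3087 × 1.885 = 0.92929
silver→platinum→gold→silver: 1.266 × 0.3087 × 2.371 = 0.92662
Maximum is natgas→silver→platinum→natgas at 0.9355; no arbitrage — every cycle loses value.

0.9355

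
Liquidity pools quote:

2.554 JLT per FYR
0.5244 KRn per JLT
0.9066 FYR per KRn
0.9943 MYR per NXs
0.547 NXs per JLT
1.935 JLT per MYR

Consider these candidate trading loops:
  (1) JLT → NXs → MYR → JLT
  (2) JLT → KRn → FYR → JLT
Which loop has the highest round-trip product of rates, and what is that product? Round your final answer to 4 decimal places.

1.2142

(1) 0.547 × 0.9943 × 1.935 = 1.05241
(2) 0.5244 × 0.9066 × 2.554 = 1.21423
Highest is cycle (2) at 1.2142 (>1, arbitrage).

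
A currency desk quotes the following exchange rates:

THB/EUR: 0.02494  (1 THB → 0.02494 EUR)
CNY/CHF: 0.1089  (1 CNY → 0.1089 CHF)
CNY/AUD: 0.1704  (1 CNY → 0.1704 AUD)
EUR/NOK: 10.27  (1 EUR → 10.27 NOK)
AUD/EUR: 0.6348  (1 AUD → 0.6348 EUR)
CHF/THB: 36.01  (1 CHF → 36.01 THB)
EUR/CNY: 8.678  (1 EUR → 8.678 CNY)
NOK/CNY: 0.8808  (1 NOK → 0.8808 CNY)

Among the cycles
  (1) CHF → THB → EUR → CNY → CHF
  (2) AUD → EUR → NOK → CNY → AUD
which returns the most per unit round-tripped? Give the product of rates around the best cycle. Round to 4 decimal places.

(1) 36.01 × 0.02494 × 8.678 × 0.1089 = 0.84873
(2) 0.6348 × 10.27 × 0.8808 × 0.1704 = 0.97849
Highest is cycle (2) at 0.9785 (≤1, no arbitrage).

0.9785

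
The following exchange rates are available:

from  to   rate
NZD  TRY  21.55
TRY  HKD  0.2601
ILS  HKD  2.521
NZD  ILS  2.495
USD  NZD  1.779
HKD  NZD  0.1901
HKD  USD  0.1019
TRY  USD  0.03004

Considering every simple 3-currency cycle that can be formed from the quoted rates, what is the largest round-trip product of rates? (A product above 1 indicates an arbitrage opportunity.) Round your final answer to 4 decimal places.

ILS→HKD→NZD→ILS: 2.521 × 0.1901 × 2.495 = 1.19571
NZD→TRY→USD→NZD: 21.55 × 0.03004 × 1.779 = 1.15166
HKD→NZD→TRY→HKD: 0.1901 × 21.55 × 0.2601 = 1.06554
Maximum is ILS→HKD→NZD→ILS at 1.1957; arbitrage exists.

1.1957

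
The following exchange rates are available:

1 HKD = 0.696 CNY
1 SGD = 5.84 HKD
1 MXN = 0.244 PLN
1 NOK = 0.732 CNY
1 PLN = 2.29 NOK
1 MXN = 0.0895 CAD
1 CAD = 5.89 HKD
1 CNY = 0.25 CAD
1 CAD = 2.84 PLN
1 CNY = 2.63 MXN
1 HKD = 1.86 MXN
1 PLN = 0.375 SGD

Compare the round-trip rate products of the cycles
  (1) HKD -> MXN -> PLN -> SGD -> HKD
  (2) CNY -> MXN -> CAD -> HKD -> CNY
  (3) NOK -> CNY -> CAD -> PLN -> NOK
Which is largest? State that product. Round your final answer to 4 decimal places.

(1) 1.86 × 0.244 × 0.375 × 5.84 = 0.99391
(2) 2.63 × 0.0895 × 5.89 × 0.696 = 0.96495
(3) 0.732 × 0.25 × 2.84 × 2.29 = 1.19016
Highest is cycle (3) at 1.1902 (>1, arbitrage).

1.1902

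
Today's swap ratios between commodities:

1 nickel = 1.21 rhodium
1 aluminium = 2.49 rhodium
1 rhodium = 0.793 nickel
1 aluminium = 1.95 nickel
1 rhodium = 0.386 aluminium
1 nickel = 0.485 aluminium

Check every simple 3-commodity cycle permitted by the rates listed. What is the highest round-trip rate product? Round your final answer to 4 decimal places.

0.9577

aluminium→rhodium→nickel→aluminium: 2.49 × 0.793 × 0.485 = 0.95767
aluminium→nickel→rhodium→aluminium: 1.95 × 1.21 × 0.386 = 0.91077
Maximum is aluminium→rhodium→nickel→aluminium at 0.9577; no arbitrage — every cycle loses value.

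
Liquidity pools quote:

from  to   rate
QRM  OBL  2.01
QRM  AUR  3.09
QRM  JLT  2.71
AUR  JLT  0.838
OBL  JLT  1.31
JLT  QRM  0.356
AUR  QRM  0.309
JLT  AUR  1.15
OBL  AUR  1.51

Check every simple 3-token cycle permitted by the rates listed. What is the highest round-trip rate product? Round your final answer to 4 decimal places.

QRM→JLT→AUR→QRM: 2.71 × 1.15 × 0.309 = 0.96300
QRM→OBL→AUR→QRM: 2.01 × 1.51 × 0.309 = 0.93785
QRM→OBL→JLT→QRM: 2.01 × 1.31 × 0.356 = 0.93738
QRM→AUR→JLT→QRM: 3.09 × 0.838 × 0.356 = 0.92183
Maximum is QRM→JLT→AUR→QRM at 0.9630; no arbitrage — every cycle loses value.

0.9630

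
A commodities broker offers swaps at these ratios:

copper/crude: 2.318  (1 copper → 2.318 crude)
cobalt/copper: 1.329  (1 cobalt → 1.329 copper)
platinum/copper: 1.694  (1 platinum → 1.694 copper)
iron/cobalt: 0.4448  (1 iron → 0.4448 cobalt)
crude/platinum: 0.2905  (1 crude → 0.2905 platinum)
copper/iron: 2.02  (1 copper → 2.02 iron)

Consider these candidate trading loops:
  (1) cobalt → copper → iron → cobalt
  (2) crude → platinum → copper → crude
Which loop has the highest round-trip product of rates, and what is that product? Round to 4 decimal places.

(1) 1.329 × 2.02 × 0.4448 = 1.19410
(2) 0.2905 × 1.694 × 2.318 = 1.14070
Highest is cycle (1) at 1.1941 (>1, arbitrage).

1.1941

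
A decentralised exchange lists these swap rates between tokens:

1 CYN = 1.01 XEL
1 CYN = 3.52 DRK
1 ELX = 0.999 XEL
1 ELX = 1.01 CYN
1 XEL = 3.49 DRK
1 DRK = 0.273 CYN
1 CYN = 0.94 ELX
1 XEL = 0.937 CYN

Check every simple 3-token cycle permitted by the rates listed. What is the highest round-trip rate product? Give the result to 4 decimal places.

CYN→XEL→DRK→CYN: 1.01 × 3.49 × 0.273 = 0.96230
CYN→ELX→XEL→CYN: 0.94 × 0.999 × 0.937 = 0.87990
Maximum is CYN→XEL→DRK→CYN at 0.9623; no arbitrage — every cycle loses value.

0.9623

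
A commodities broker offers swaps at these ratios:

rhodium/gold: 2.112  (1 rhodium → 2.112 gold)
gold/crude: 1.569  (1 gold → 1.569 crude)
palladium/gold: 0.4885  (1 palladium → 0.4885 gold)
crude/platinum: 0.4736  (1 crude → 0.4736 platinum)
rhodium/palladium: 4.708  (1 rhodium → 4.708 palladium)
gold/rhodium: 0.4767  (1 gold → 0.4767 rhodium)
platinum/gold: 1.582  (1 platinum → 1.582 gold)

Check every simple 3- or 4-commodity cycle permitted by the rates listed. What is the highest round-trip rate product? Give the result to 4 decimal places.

1.1756

platinum→gold→crude→platinum: 1.582 × 1.569 × 0.4736 = 1.17555
palladium→gold→rhodium→palladium: 0.4885 × 0.4767 × 4.708 = 1.09634
Maximum is platinum→gold→crude→platinum at 1.1756; arbitrage exists.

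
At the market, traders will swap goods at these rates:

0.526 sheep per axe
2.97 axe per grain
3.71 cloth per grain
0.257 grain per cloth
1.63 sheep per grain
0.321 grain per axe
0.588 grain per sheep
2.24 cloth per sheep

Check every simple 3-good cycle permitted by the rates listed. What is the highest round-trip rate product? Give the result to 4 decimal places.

cloth→grain→sheep→cloth: 0.257 × 1.63 × 2.24 = 0.93836
axe→sheep→grain→axe: 0.526 × 0.588 × 2.97 = 0.91859
Maximum is cloth→grain→sheep→cloth at 0.9384; no arbitrage — every cycle loses value.

0.9384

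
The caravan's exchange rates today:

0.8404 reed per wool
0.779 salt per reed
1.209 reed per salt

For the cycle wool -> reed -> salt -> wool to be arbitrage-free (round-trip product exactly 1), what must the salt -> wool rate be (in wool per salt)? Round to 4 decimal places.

1.5275

Known legs of the cycle: 0.8404 × 0.779 = 0.6546716
For no arbitrage the full-cycle product must be 1, so the missing rate is 1 / 0.6546716 ≈ 1.527483.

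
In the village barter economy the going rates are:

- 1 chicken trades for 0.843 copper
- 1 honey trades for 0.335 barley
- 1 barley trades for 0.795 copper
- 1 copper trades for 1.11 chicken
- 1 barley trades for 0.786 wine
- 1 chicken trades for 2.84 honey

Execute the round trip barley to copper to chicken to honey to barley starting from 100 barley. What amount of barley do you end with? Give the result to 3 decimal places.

83.956

100 barley × 0.795 = 79.5 copper
79.5 copper × 1.11 = 88.245 chicken
88.245 chicken × 2.84 = 250.6158 honey
250.6158 honey × 0.335 = 83.956293 barley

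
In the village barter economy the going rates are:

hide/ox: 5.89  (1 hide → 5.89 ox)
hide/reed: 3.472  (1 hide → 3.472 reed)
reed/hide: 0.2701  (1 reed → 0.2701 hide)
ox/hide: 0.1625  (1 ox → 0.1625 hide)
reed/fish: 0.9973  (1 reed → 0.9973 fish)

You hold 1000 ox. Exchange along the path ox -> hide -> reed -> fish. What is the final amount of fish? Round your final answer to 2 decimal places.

1000 ox × 0.1625 = 162.5 hide
162.5 hide × 3.472 = 564.2 reed
564.2 reed × 0.9973 = 562.67666 fish

562.68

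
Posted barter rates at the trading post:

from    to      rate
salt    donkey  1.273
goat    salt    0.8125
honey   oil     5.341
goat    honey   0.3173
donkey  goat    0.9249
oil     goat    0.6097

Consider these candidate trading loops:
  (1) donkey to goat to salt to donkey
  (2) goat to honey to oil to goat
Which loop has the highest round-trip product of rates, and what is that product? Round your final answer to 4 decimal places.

1.0333

(1) 0.9249 × 0.8125 × 1.273 = 0.95664
(2) 0.3173 × 5.341 × 0.6097 = 1.03326
Highest is cycle (2) at 1.0333 (>1, arbitrage).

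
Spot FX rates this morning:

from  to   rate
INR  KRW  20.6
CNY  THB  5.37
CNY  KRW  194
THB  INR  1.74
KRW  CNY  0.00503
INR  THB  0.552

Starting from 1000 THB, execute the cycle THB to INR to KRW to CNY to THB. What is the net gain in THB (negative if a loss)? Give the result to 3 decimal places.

-31.814

1000 THB × 1.74 = 1740 INR
1740 INR × 20.6 = 35844 KRW
35844 KRW × 0.00503 = 180.29532 CNY
180.29532 CNY × 5.37 = 968.1858684 THB
Net change: 968.1858684 − 1000 = -31.8141316 THB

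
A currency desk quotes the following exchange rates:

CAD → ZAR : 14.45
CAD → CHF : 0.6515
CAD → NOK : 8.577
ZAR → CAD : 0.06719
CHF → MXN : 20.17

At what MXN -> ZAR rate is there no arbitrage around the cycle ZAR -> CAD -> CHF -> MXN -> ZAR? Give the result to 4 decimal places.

Known legs of the cycle: 0.06719 × 0.6515 × 20.17 = 0.88292732845
For no arbitrage the full-cycle product must be 1, so the missing rate is 1 / 0.88292732845 ≈ 1.132596.

1.1326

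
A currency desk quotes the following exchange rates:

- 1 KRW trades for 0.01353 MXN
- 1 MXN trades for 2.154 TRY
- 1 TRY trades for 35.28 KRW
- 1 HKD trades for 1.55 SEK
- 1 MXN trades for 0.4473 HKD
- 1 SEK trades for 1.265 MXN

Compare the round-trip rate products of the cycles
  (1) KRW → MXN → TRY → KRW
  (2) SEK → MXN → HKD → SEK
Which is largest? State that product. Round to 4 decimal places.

(1) 0.01353 × 2.154 × 35.28 = 1.02819
(2) 1.265 × 0.4473 × 1.55 = 0.87704
Highest is cycle (1) at 1.0282 (>1, arbitrage).

1.0282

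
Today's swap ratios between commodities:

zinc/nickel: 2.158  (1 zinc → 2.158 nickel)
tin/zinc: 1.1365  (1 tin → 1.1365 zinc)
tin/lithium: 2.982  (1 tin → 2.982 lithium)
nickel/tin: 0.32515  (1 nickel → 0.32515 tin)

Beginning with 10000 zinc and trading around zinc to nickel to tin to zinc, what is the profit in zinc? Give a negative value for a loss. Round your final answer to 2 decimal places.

10000 zinc × 2.158 = 21580 nickel
21580 nickel × 0.32515 = 7016.737 tin
7016.737 tin × 1.1365 = 7974.5216005 zinc
Net change: 7974.5216005 − 10000 = -2025.4783995 zinc

-2025.48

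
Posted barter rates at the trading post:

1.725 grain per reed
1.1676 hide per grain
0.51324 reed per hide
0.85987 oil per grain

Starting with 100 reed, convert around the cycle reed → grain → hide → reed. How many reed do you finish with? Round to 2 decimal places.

103.37

100 reed × 1.725 = 172.5 grain
172.5 grain × 1.1676 = 201.411 hide
201.411 hide × 0.51324 = 103.37218164 reed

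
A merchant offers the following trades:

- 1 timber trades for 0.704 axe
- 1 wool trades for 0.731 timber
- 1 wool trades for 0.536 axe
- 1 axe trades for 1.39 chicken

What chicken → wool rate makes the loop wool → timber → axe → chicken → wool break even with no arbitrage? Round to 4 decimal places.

Known legs of the cycle: 0.731 × 0.704 × 1.39 = 0.71532736
For no arbitrage the full-cycle product must be 1, so the missing rate is 1 / 0.71532736 ≈ 1.397961.

1.3980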